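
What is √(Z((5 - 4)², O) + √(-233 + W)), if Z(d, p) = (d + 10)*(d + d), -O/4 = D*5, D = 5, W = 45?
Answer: √(22 + 2*I*√47) ≈ 4.8951 + 1.4005*I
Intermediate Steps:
O = -100 (O = -20*5 = -4*25 = -100)
Z(d, p) = 2*d*(10 + d) (Z(d, p) = (10 + d)*(2*d) = 2*d*(10 + d))
√(Z((5 - 4)², O) + √(-233 + W)) = √(2*(5 - 4)²*(10 + (5 - 4)²) + √(-233 + 45)) = √(2*1²*(10 + 1²) + √(-188)) = √(2*1*(10 + 1) + 2*I*√47) = √(2*1*11 + 2*I*√47) = √(22 + 2*I*√47)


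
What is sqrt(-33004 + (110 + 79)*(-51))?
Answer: I*sqrt(42643) ≈ 206.5*I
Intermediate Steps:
sqrt(-33004 + (110 + 79)*(-51)) = sqrt(-33004 + 189*(-51)) = sqrt(-33004 - 9639) = sqrt(-42643) = I*sqrt(42643)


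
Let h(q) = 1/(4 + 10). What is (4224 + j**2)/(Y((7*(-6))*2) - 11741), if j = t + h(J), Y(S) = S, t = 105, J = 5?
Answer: -598349/463540 ≈ -1.2908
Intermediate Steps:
h(q) = 1/14
j = 1471/14 (j = 105 + 1/14 = 1471/14 ≈ 105.07)
(4224 + j**2)/(Y((7*(-6))*2) - 11741) = (4224 + (1471/14)**2)/((7*(-6))*2 - 11741) = (4224 + 2163841/196)/(-42*2 - 11741) = 2991745/(196*(-84 - 11741)) = (2991745/196)/(-11825) = (2991745/196)*(-1/11825) = -598349/463540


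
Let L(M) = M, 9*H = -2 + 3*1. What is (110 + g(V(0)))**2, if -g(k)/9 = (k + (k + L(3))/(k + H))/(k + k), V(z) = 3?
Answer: 8254129/784 ≈ 10528.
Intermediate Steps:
H = 1/9 (H = (-2 + 3*1)/9 = (-2 + 3)/9 = (1/9)*1 = 1/9 ≈ 0.11111)
g(k) = -9*(k + (3 + k)/(1/9 + k))/(2*k) (g(k) = -9*(k + (k + 3)/(k + 1/9))/(k + k) = -9*(k + (3 + k)/(1/9 + k))/(2*k))
(110 + g(V(0)))**2 = (110 + (9/2)*(-27 - 10*3 - 9*3**2)/(3*(1 + 9*3)))**2 = (110 + (9/2)*(1/3)*(-27 - 30 - 9*9)/(1 + 27))**2 = (110 + (9/2)*(1/3)*(-27 - 30 - 81)/28)**2 = (110 + (9/2)*(1/3)*(1/28)*(-138))**2 = (110 - 207/28)**2 = (2873/28)**2 = 8254129/784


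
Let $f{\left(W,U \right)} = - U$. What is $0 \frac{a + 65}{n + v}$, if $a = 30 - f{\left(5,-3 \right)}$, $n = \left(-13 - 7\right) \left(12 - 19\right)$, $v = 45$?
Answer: $0$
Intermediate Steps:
$n = 140$ ($n = \left(-20\right) \left(-7\right) = 140$)
$a = 27$ ($a = 30 - \left(-1\right) \left(-3\right) = 30 - 3 = 27$)
$0 \frac{a + 65}{n + v} = 0 \frac{27 + 65}{140 + 45} = 0 \cdot \frac{92}{185} = 0$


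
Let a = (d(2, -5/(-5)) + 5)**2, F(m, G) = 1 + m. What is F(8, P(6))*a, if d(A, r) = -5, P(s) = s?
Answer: 0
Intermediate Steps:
a = 0 (a = (-5 + 5)**2 = 0**2 = 0)
F(8, P(6))*a = (1 + 8)*0 = 9*0 = 0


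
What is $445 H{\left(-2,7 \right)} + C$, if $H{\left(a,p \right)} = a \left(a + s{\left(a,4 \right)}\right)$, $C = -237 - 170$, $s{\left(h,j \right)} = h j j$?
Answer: $29853$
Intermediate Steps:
$s{\left(h,j \right)} = h j^{2}$
$C = -407$ ($C = -237 - 170 = -407$)
$H{\left(a,p \right)} = 17 a^{2}$ ($H{\left(a,p \right)} = a \left(a + a 4^{2}\right) = a \left(a + a 16\right) = a \left(a + 16 a\right) = a 17 a = 17 a^{2}$)
$445 H{\left(-2,7 \right)} + C = 445 \cdot 17 \left(-2\right)^{2} - 407 = 445 \cdot 17 \cdot 4 - 407 = 445 \cdot 68 - 407 = 30260 - 407 = 29853$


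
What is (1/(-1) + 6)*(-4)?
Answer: -20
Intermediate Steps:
(1/(-1) + 6)*(-4) = (-1 + 6)*(-4) = 5*(-4) = -20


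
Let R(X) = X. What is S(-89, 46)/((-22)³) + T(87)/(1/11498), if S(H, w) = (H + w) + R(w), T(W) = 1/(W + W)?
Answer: 61215091/926376 ≈ 66.080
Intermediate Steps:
T(W) = 1/(2*W)
S(H, w) = H + 2*w (S(H, w) = (H + w) + w = H + 2*w)
S(-89, 46)/((-22)³) + T(87)/(1/11498) = (-89 + 2*46)/((-22)³) + ((½)/87)/(1/11498) = (-89 + 92)/(-10648) + ((½)*(1/87))/(1/11498) = 3*(-1/10648) + (1/174)*11498 = -3/10648 + 5749/87 = 61215091/926376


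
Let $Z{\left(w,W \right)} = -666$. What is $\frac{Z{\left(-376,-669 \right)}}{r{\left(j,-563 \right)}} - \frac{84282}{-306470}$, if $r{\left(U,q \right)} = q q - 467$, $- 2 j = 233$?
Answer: $\frac{348306744}{1276294315} \approx 0.2729$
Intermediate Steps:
$j = - \frac{233}{2}$ ($j = \left(- \frac{1}{2}\right) 233 = - \frac{233}{2} \approx -116.5$)
$r{\left(U,q \right)} = -467 + q^{2}$ ($r{\left(U,q \right)} = q^{2} - 467 = -467 + q^{2}$)
$\frac{Z{\left(-376,-669 \right)}}{r{\left(j,-563 \right)}} - \frac{84282}{-306470} = - \frac{666}{-467 + \left(-563\right)^{2}} - \frac{84282}{-306470} = - \frac{666}{-467 + 316969} - - \frac{42141}{153235} = - \frac{666}{316502} + \frac{42141}{153235} = \left(-666\right) \frac{1}{316502} + \frac{42141}{153235} = - \frac{333}{158251} + \frac{42141}{153235} = \frac{348306744}{1276294315}$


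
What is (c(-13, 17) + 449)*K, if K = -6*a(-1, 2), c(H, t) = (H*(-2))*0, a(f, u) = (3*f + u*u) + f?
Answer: 0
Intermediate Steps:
a(f, u) = u² + 4*f (a(f, u) = (3*f + u²) + f = (u² + 3*f) + f = u² + 4*f)
c(H, t) = 0 (c(H, t) = -2*H*0 = 0)
K = 0 (K = -6*(2² + 4*(-1)) = -6*(4 - 4) = -6*0 = 0)
(c(-13, 17) + 449)*K = (0 + 449)*0 = 449*0 = 0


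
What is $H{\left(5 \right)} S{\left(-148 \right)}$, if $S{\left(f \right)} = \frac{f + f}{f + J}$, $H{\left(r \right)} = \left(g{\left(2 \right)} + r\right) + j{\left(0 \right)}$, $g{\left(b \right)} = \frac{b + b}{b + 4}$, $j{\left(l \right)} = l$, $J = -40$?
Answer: $\frac{1258}{141} \approx 8.922$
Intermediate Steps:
$g{\left(b \right)} = \frac{2 b}{4 + b}$
$H{\left(r \right)} = \frac{2}{3} + r$ ($H{\left(r \right)} = \left(2 \cdot 2 \frac{1}{4 + 2} + r\right) + 0 = \left(2 \cdot 2 \cdot \frac{1}{6} + r\right) + 0 = \left(\frac{2}{3} + r\right) + 0 = \frac{2}{3} + r$)
$S{\left(f \right)} = \frac{2 f}{-40 + f}$ ($S{\left(f \right)} = \frac{f + f}{f - 40} = \frac{2 f}{-40 + f}$)
$H{\left(5 \right)} S{\left(-148 \right)} = \left(\frac{2}{3} + 5\right) 2 \left(-148\right) \frac{1}{-40 - 148} = \frac{17 \cdot 2 \left(-148\right) \frac{1}{-188}}{3} = \frac{17 \cdot 2 \left(-148\right) \left(- \frac{1}{188}\right)}{3} = \frac{17}{3} \cdot \frac{74}{47} = \frac{1258}{141}$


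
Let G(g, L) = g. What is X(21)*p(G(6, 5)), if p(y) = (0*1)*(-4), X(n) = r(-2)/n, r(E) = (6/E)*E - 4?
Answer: 0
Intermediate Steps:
r(E) = 2 (r(E) = 6 - 4 = 2)
X(n) = 2/n
p(y) = 0 (p(y) = 0*(-4) = 0)
X(21)*p(G(6, 5)) = (2/21)*0 = 0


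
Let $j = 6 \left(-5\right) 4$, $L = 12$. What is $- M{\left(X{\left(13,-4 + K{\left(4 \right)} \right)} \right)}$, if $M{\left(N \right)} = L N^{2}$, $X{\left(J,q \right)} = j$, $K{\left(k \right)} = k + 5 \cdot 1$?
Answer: $-172800$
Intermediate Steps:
$K{\left(k \right)} = 5 + k$ ($K{\left(k \right)} = k + 5 = 5 + k$)
$j = -120$ ($j = \left(-30\right) 4 = -120$)
$X{\left(J,q \right)} = -120$
$M{\left(N \right)} = 12 N^{2}$
$- M{\left(X{\left(13,-4 + K{\left(4 \right)} \right)} \right)} = - 12 \left(-120\right)^{2} = - 12 \cdot 14400 = \left(-1\right) 172800 = -172800$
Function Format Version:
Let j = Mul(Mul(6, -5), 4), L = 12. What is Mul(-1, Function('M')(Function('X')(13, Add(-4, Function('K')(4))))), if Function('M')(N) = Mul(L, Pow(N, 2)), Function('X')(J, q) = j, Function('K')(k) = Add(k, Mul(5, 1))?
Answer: -172800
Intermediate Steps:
Function('K')(k) = Add(5, k) (Function('K')(k) = Add(k, 5) = Add(5, k))
j = -120 (j = Mul(-30, 4) = -120)
Function('X')(J, q) = -120
Function('M')(N) = Mul(12, Pow(N, 2))
Mul(-1, Function('M')(Function('X')(13, Add(-4, Function('K')(4))))) = Mul(-1, Mul(12, Pow(-120, 2))) = Mul(-1, Mul(12, 14400)) = Mul(-1, 172800) = -172800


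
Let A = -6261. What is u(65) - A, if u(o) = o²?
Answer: 10486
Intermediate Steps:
u(65) - A = 65² - 1*(-6261) = 4225 + 6261 = 10486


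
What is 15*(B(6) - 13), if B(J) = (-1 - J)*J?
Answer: -825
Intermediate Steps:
B(J) = J*(-1 - J)
15*(B(6) - 13) = 15*(-1*6*(1 + 6) - 13) = 15*(-1*6*7 - 13) = 15*(-42 - 13) = 15*(-55) = -825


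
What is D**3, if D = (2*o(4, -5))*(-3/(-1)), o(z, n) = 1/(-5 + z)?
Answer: -216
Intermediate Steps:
D = -6 (D = (2/(-5 + 4))*(-3/(-1)) = (2/(-1))*(-3*(-1)) = (2*(-1))*3 = -2*3 = -6)
D**3 = (-6)**3 = -216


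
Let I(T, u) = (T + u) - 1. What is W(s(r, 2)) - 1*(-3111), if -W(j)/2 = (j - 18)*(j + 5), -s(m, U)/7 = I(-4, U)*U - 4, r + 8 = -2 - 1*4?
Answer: -4689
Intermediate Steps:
I(T, u) = -1 + T + u
r = -14 (r = -8 + (-2 - 1*4) = -8 + (-2 - 4) = -8 - 6 = -14)
s(m, U) = 28 - 7*U*(-5 + U) (s(m, U) = -7*((-1 - 4 + U)*U - 4) = -7*((-5 + U)*U - 4) = -7*(U*(-5 + U) - 4) = -7*(-4 + U*(-5 + U)) = 28 - 7*U*(-5 + U))
W(j) = -2*(-18 + j)*(5 + j) (W(j) = -2*(j - 18)*(j + 5) = -2*(-18 + j)*(5 + j))
W(s(r, 2)) - 1*(-3111) = (180 - 2*(28 - 7*2*(-5 + 2))² + 26*(28 - 7*2*(-5 + 2))) - 1*(-3111) = (180 - 2*(28 - 7*2*(-3))² + 26*(28 - 7*2*(-3))) + 3111 = (180 - 2*(28 + 42)² + 26*(28 + 42)) + 3111 = (180 - 2*70² + 26*70) + 3111 = (180 - 2*4900 + 1820) + 3111 = (180 - 9800 + 1820) + 3111 = -7800 + 3111 = -4689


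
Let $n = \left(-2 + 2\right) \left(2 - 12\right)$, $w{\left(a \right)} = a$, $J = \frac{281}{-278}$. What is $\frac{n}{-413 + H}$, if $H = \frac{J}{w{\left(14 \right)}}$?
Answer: $0$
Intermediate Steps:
$J = - \frac{281}{278}$ ($J = 281 \left(- \frac{1}{278}\right) = - \frac{281}{278} \approx -1.0108$)
$H = - \frac{281}{3892}$ ($H = - \frac{281}{278 \cdot 14} = \left(- \frac{281}{278}\right) \frac{1}{14} = - \frac{281}{3892} \approx -0.072199$)
$n = 0$ ($n = 0 \left(2 - 12\right) = 0 \left(-10\right) = 0$)
$\frac{n}{-413 + H} = \frac{1}{-413 - \frac{281}{3892}} \cdot 0 = \frac{1}{- \frac{1607677}{3892}} \cdot 0 = \left(- \frac{3892}{1607677}\right) 0 = 0$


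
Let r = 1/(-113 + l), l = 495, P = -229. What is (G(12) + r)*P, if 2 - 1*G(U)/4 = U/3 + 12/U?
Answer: 1049507/382 ≈ 2747.4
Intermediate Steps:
G(U) = 8 - 48/U - 4*U/3 (G(U) = 8 - 4*(U/3 + 12/U) = 8 - 4*(12/U + U/3) = 8 + (-48/U - 4*U/3) = 8 - 48/U - 4*U/3)
r = 1/382 (r = 1/(-113 + 495) = 1/382 ≈ 0.0026178)
(G(12) + r)*P = ((8 - 48/12 - 4/3*12) + 1/382)*(-229) = ((8 - 48*1/12 - 16) + 1/382)*(-229) = ((8 - 4 - 16) + 1/382)*(-229) = (-12 + 1/382)*(-229) = -4583/382*(-229) = 1049507/382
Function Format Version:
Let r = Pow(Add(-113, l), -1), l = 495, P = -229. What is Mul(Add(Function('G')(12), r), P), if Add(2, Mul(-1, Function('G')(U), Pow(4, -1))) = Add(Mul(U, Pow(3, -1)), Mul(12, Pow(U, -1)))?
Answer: Rational(1049507, 382) ≈ 2747.4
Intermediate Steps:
Function('G')(U) = Add(8, Mul(-48, Pow(U, -1)), Mul(Rational(-4, 3), U)) (Function('G')(U) = Add(8, Mul(-4, Add(Mul(U, Pow(3, -1)), Mul(12, Pow(U, -1))))) = Add(8, Mul(-4, Add(Mul(U, Rational(1, 3)), Mul(12, Pow(U, -1))))) = Add(8, Mul(-4, Add(Mul(Rational(1, 3), U), Mul(12, Pow(U, -1))))) = Add(8, Mul(-4, Add(Mul(12, Pow(U, -1)), Mul(Rational(1, 3), U)))) = Add(8, Add(Mul(-48, Pow(U, -1)), Mul(Rational(-4, 3), U))) = Add(8, Mul(-48, Pow(U, -1)), Mul(Rational(-4, 3), U)))
r = Rational(1, 382) (r = Pow(Add(-113, 495), -1) = Pow(382, -1) = Rational(1, 382) ≈ 0.0026178)
Mul(Add(Function('G')(12), r), P) = Mul(Add(Add(8, Mul(-48, Pow(12, -1)), Mul(Rational(-4, 3), 12)), Rational(1, 382)), -229) = Mul(Add(Add(8, Mul(-48, Rational(1, 12)), -16), Rational(1, 382)), -229) = Mul(Add(Add(8, -4, -16), Rational(1, 382)), -229) = Mul(Add(-12, Rational(1, 382)), -229) = Mul(Rational(-4583, 382), -229) = Rational(1049507, 382)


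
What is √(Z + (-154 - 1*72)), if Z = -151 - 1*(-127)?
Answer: 5*I*√10 ≈ 15.811*I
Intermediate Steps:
Z = -24 (Z = -151 + 127 = -24)
√(Z + (-154 - 1*72)) = √(-24 + (-154 - 1*72)) = √(-24 + (-154 - 72)) = √(-24 - 226) = √(-250) = 5*I*√10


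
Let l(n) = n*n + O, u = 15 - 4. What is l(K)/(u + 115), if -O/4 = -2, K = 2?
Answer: 2/21 ≈ 0.095238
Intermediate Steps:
u = 11 (u = 15 - 1*4 = 15 - 4 = 11)
O = 8 (O = -4*(-2) = 8)
l(n) = 8 + n² (l(n) = n*n + 8 = n² + 8 = 8 + n²)
l(K)/(u + 115) = (8 + 2²)/(11 + 115) = (8 + 4)/126 = 12*(1/126) = 2/21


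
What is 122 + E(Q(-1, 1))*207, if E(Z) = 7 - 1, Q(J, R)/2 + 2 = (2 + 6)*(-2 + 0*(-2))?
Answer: 1364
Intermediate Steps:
Q(J, R) = -36 (Q(J, R) = -4 + 2*((2 + 6)*(-2 + 0*(-2))) = -4 + 2*(8*(-2 + 0)) = -4 + 2*(8*(-2)) = -4 + 2*(-16) = -4 - 32 = -36)
E(Z) = 6
122 + E(Q(-1, 1))*207 = 122 + 6*207 = 122 + 1242 = 1364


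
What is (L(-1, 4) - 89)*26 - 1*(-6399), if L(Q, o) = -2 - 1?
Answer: 4007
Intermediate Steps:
L(Q, o) = -3
(L(-1, 4) - 89)*26 - 1*(-6399) = (-3 - 89)*26 - 1*(-6399) = -92*26 + 6399 = -2392 + 6399 = 4007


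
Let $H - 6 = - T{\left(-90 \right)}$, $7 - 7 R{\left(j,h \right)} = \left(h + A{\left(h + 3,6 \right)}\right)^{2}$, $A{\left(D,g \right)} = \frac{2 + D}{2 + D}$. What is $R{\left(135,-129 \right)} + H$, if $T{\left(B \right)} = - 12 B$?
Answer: $- \frac{23895}{7} \approx -3413.6$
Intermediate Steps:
$A{\left(D,g \right)} = 1$
$R{\left(j,h \right)} = 1 - \frac{\left(1 + h\right)^{2}}{7}$ ($R{\left(j,h \right)} = 1 - \frac{\left(h + 1\right)^{2}}{7} = 1 - \frac{\left(1 + h\right)^{2}}{7}$)
$H = -1074$ ($H = 6 - \left(-12\right) \left(-90\right) = 6 - 1080 = -1074$)
$R{\left(135,-129 \right)} + H = \left(1 - \frac{\left(1 - 129\right)^{2}}{7}\right) - 1074 = \left(1 - \frac{\left(-128\right)^{2}}{7}\right) - 1074 = \left(1 - \frac{16384}{7}\right) - 1074 = - \frac{16377}{7} - 1074 = - \frac{23895}{7}$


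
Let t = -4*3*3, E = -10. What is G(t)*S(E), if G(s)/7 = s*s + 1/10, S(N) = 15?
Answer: 272181/2 ≈ 1.3609e+5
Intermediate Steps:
t = -36 (t = -12*3 = -36)
G(s) = 7/10 + 7*s**2 (G(s) = 7*(s*s + 1/10) = 7*(s**2 + 1/10) = 7*(1/10 + s**2) = 7/10 + 7*s**2)
G(t)*S(E) = (7/10 + 7*(-36)**2)*15 = (7/10 + 7*1296)*15 = (7/10 + 9072)*15 = (90727/10)*15 = 272181/2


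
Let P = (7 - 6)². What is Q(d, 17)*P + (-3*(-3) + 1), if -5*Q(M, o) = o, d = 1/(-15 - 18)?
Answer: 33/5 ≈ 6.6000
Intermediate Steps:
d = -1/33 (d = 1/(-33) = -1/33 ≈ -0.030303)
Q(M, o) = -o/5
P = 1 (P = 1² = 1)
Q(d, 17)*P + (-3*(-3) + 1) = -⅕*17*1 + (-3*(-3) + 1) = -17/5*1 + (9 + 1) = -17/5 + 10 = 33/5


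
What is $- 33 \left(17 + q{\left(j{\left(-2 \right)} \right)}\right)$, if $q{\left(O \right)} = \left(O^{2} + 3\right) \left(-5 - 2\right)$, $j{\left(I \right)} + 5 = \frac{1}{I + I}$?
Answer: $\frac{103983}{16} \approx 6498.9$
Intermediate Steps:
$j{\left(I \right)} = -5 + \frac{1}{2 I}$ ($j{\left(I \right)} = -5 + \frac{1}{I + I} = -5 + \frac{1}{2 I}$)
$q{\left(O \right)} = -21 - 7 O^{2}$ ($q{\left(O \right)} = \left(3 + O^{2}\right) \left(-7\right) = -21 - 7 O^{2}$)
$- 33 \left(17 + q{\left(j{\left(-2 \right)} \right)}\right) = - 33 \left(17 - \left(21 + 7 \left(-5 + \frac{1}{2 \left(-2\right)}\right)^{2}\right)\right) = - 33 \left(17 - \left(21 + 7 \left(-5 + \frac{1}{2} \left(- \frac{1}{2}\right)\right)^{2}\right)\right) = - 33 \left(17 - \left(21 + 7 \left(-5 - \frac{1}{4}\right)^{2}\right)\right) = - 33 \left(17 - \left(21 + 7 \left(- \frac{21}{4}\right)^{2}\right)\right) = - 33 \left(17 - \frac{3423}{16}\right) = \left(-33\right) \left(- \frac{3151}{16}\right) = \frac{103983}{16}$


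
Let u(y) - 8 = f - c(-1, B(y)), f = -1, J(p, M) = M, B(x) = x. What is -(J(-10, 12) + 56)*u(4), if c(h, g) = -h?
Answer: -408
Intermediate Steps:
u(y) = 6 (u(y) = 8 + (-1 - (-1)*(-1)) = 8 + (-1 - 1*1) = 8 + (-1 - 1) = 8 - 2 = 6)
-(J(-10, 12) + 56)*u(4) = -(12 + 56)*6 = -68*6 = -1*408 = -408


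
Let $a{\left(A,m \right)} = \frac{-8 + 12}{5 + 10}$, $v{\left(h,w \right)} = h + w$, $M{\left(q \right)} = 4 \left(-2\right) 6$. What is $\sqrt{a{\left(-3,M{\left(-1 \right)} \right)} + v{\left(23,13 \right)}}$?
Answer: $\frac{4 \sqrt{510}}{15} \approx 6.0222$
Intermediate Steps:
$M{\left(q \right)} = -48$ ($M{\left(q \right)} = \left(-8\right) 6 = -48$)
$a{\left(A,m \right)} = \frac{4}{15}$
$\sqrt{a{\left(-3,M{\left(-1 \right)} \right)} + v{\left(23,13 \right)}} = \sqrt{\frac{4}{15} + \left(23 + 13\right)} = \sqrt{\frac{4}{15} + 36} = \sqrt{\frac{544}{15}} = \frac{4 \sqrt{510}}{15}$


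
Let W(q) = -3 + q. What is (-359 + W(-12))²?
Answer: 139876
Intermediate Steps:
(-359 + W(-12))² = (-359 + (-3 - 12))² = (-359 - 15)² = (-374)² = 139876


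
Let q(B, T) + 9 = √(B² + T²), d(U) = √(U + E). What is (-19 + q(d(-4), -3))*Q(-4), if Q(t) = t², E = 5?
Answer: -448 + 16*√10 ≈ -397.40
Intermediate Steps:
d(U) = √(5 + U) (d(U) = √(U + 5) = √(5 + U))
q(B, T) = -9 + √(B² + T²)
(-19 + q(d(-4), -3))*Q(-4) = (-19 + (-9 + √((√(5 - 4))² + (-3)²)))*(-4)² = (-19 + (-9 + √((√1)² + 9)))*16 = (-19 + (-9 + √(1² + 9)))*16 = (-19 + (-9 + √(1 + 9)))*16 = (-19 + (-9 + √10))*16 = (-28 + √10)*16 = -448 + 16*√10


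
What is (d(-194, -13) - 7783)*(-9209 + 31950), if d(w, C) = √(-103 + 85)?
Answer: -176993203 + 68223*I*√2 ≈ -1.7699e+8 + 96482.0*I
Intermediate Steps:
d(w, C) = 3*I*√2 (d(w, C) = √(-18) = 3*I*√2)
(d(-194, -13) - 7783)*(-9209 + 31950) = (3*I*√2 - 7783)*(-9209 + 31950) = (-7783 + 3*I*√2)*22741 = -176993203 + 68223*I*√2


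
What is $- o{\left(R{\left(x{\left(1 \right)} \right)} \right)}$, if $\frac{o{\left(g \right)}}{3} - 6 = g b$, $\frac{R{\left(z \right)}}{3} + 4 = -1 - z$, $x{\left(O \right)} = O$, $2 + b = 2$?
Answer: $-18$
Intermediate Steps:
$b = 0$ ($b = -2 + 2 = 0$)
$R{\left(z \right)} = -15 - 3 z$ ($R{\left(z \right)} = -12 + 3 \left(-1 - z\right) = -12 - \left(3 + 3 z\right) = -15 - 3 z$)
$o{\left(g \right)} = 18$ ($o{\left(g \right)} = 18 + 3 g 0 = 18 + 3 \cdot 0 = 18 + 0 = 18$)
$- o{\left(R{\left(x{\left(1 \right)} \right)} \right)} = \left(-1\right) 18 = -18$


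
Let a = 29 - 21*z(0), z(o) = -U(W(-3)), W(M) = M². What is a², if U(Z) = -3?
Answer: 1156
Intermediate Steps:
z(o) = 3 (z(o) = -1*(-3) = 3)
a = -34 (a = 29 - 21*3 = 29 - 63 = -34)
a² = (-34)² = 1156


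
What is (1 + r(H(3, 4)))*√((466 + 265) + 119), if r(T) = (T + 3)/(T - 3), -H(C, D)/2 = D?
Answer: 80*√34/11 ≈ 42.407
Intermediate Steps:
H(C, D) = -2*D
r(T) = (3 + T)/(-3 + T)
(1 + r(H(3, 4)))*√((466 + 265) + 119) = (1 + (3 - 2*4)/(-3 - 2*4))*√((466 + 265) + 119) = (1 + (3 - 8)/(-3 - 8))*√(731 + 119) = (1 - 5/(-11))*√850 = (1 - 1/11*(-5))*(5*√34) = (1 + 5/11)*(5*√34) = 16*(5*√34)/11 = 80*√34/11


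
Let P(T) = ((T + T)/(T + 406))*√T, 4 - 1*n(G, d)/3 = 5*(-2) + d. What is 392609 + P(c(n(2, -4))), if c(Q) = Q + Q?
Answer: 392609 + 648*√3/257 ≈ 3.9261e+5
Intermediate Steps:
n(G, d) = 42 - 3*d (n(G, d) = 12 - 3*(5*(-2) + d) = 12 - 3*(-10 + d) = 12 + (30 - 3*d) = 42 - 3*d)
c(Q) = 2*Q
P(T) = 2*T^(3/2)/(406 + T) (P(T) = ((2*T)/(406 + T))*√T = (2*T/(406 + T))*√T = 2*T^(3/2)/(406 + T))
392609 + P(c(n(2, -4))) = 392609 + 2*(2*(42 - 3*(-4)))^(3/2)/(406 + 2*(42 - 3*(-4))) = 392609 + 2*(2*(42 + 12))^(3/2)/(406 + 2*(42 + 12)) = 392609 + 2*(2*54)^(3/2)/(406 + 2*54) = 392609 + 2*108^(3/2)/(406 + 108) = 392609 + 2*(648*√3)/514 = 392609 + 2*(648*√3)*(1/514) = 392609 + 648*√3/257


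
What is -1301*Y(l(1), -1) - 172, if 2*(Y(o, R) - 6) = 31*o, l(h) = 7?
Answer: -298273/2 ≈ -1.4914e+5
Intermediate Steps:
Y(o, R) = 6 + 31*o/2 (Y(o, R) = 6 + (31*o)/2 = 6 + 31*o/2)
-1301*Y(l(1), -1) - 172 = -1301*(6 + (31/2)*7) - 172 = -1301*(6 + 217/2) - 172 = -1301*229/2 - 172 = -297929/2 - 172 = -298273/2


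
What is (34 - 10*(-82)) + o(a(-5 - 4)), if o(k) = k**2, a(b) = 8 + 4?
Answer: 998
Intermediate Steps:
a(b) = 12
(34 - 10*(-82)) + o(a(-5 - 4)) = (34 - 10*(-82)) + 12**2 = (34 + 820) + 144 = 854 + 144 = 998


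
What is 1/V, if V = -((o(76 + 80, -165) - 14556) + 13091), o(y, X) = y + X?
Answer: 1/1474 ≈ 0.00067843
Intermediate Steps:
o(y, X) = X + y
V = 1474 (V = -(((-165 + (76 + 80)) - 14556) + 13091) = -(((-165 + 156) - 14556) + 13091) = -((-9 - 14556) + 13091) = -(-14565 + 13091) = -1*(-1474) = 1474)
1/V = 1/1474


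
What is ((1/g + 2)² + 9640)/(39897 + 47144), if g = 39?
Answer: 14668681/132389361 ≈ 0.11080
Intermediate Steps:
((1/g + 2)² + 9640)/(39897 + 47144) = ((1/39 + 2)² + 9640)/(39897 + 47144) = ((1/39 + 2)² + 9640)/87041 = ((79/39)² + 9640)*(1/87041) = (6241/1521 + 9640)*(1/87041) = (14668681/1521)*(1/87041) = 14668681/132389361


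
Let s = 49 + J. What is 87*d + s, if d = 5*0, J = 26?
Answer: 75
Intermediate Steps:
d = 0
s = 75 (s = 49 + 26 = 75)
87*d + s = 87*0 + 75 = 0 + 75 = 75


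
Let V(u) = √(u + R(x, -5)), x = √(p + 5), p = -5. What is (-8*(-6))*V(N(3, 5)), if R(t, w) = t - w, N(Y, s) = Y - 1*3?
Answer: 48*√5 ≈ 107.33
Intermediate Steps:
N(Y, s) = -3 + Y (N(Y, s) = Y - 3 = -3 + Y)
x = 0 (x = √(-5 + 5) = √0 = 0)
V(u) = √(5 + u) (V(u) = √(u + (0 - 1*(-5))) = √(u + (0 + 5)) = √(u + 5) = √(5 + u))
(-8*(-6))*V(N(3, 5)) = (-8*(-6))*√(5 + (-3 + 3)) = 48*√(5 + 0) = 48*√5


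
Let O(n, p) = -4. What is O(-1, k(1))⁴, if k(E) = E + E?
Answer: 256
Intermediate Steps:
k(E) = 2*E
O(-1, k(1))⁴ = (-4)⁴ = 256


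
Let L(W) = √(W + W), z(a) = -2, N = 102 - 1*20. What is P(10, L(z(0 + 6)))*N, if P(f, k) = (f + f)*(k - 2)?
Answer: -3280 + 3280*I ≈ -3280.0 + 3280.0*I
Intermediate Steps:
N = 82 (N = 102 - 20 = 82)
L(W) = √2*√W (L(W) = √(2*W) = √2*√W)
P(f, k) = 2*f*(-2 + k) (P(f, k) = (2*f)*(-2 + k) = 2*f*(-2 + k))
P(10, L(z(0 + 6)))*N = (2*10*(-2 + √2*√(-2)))*82 = (2*10*(-2 + √2*(I*√2)))*82 = (2*10*(-2 + 2*I))*82 = (-40 + 40*I)*82 = -3280 + 3280*I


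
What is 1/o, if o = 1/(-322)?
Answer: -322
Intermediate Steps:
o = -1/322 ≈ -0.0031056
1/o = 1/(-1/322) = -322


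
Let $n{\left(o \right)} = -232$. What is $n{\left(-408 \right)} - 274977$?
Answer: $-275209$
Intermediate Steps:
$n{\left(-408 \right)} - 274977 = -232 - 274977 = -275209$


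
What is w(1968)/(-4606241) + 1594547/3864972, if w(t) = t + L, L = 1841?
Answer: 7330146089479/17802992490252 ≈ 0.41174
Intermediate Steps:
w(t) = 1841 + t (w(t) = t + 1841 = 1841 + t)
w(1968)/(-4606241) + 1594547/3864972 = (1841 + 1968)/(-4606241) + 1594547/3864972 = 3809*(-1/4606241) + 1594547*(1/3864972) = -3809/4606241 + 1594547/3864972 = 7330146089479/17802992490252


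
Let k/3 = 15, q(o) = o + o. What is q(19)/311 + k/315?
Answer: 577/2177 ≈ 0.26504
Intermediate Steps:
q(o) = 2*o
k = 45 (k = 3*15 = 45)
q(19)/311 + k/315 = (2*19)/311 + 45/315 = 38*(1/311) + 45*(1/315) = 38/311 + ⅐ = 577/2177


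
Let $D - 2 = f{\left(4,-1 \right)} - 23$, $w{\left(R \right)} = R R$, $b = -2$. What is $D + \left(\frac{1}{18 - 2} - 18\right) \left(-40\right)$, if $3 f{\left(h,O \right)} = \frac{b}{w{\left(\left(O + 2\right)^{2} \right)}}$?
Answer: $\frac{4175}{6} \approx 695.83$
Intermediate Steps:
$w{\left(R \right)} = R^{2}$
$f{\left(h,O \right)} = - \frac{2}{3 \left(2 + O\right)^{4}}$ ($f{\left(h,O \right)} = \frac{\left(-2\right) \frac{1}{\left(\left(O + 2\right)^{2}\right)^{2}}}{3} = \frac{\left(-2\right) \frac{1}{\left(\left(2 + O\right)^{2}\right)^{2}}}{3} = \frac{\left(-2\right) \frac{1}{\left(2 + O\right)^{4}}}{3} = - \frac{2}{3 \left(2 + O\right)^{4}}$)
$D = - \frac{65}{3}$ ($D = 2 - \left(23 + \frac{2}{3 \left(2 - 1\right)^{4}}\right) = 2 - \left(23 + \frac{2}{3 \cdot 1}\right) = 2 - \frac{71}{3} = - \frac{65}{3} \approx -21.667$)
$D + \left(\frac{1}{18 - 2} - 18\right) \left(-40\right) = - \frac{65}{3} + \left(\frac{1}{18 - 2} - 18\right) \left(-40\right) = - \frac{65}{3} + \left(\frac{1}{16} - 18\right) \left(-40\right) = - \frac{65}{3} - - \frac{1435}{2} = - \frac{65}{3} + \frac{1435}{2} = \frac{4175}{6}$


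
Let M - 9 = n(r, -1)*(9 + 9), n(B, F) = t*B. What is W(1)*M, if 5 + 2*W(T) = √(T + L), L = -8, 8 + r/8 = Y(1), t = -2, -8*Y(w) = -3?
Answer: -11025/2 + 2205*I*√7/2 ≈ -5512.5 + 2916.9*I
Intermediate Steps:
Y(w) = 3/8 (Y(w) = -⅛*(-3) = 3/8)
r = -61 (r = -64 + 8*(3/8) = -64 + 3 = -61)
n(B, F) = -2*B
M = 2205 (M = 9 + (-2*(-61))*(9 + 9) = 9 + 122*18 = 9 + 2196 = 2205)
W(T) = -5/2 + √(-8 + T)/2 (W(T) = -5/2 + √(T - 8)/2 = -5/2 + √(-8 + T)/2)
W(1)*M = (-5/2 + √(-8 + 1)/2)*2205 = (-5/2 + √(-7)/2)*2205 = (-5/2 + (I*√7)/2)*2205 = (-5/2 + I*√7/2)*2205 = -11025/2 + 2205*I*√7/2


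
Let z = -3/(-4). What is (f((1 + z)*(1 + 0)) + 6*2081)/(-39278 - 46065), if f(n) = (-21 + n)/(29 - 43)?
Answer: -99899/682744 ≈ -0.14632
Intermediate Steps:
z = ¾ (z = -3*(-¼) = ¾ ≈ 0.75000)
f(n) = 3/2 - n/14 (f(n) = (-21 + n)/(-14) = (-21 + n)*(-1/14) = 3/2 - n/14)
(f((1 + z)*(1 + 0)) + 6*2081)/(-39278 - 46065) = ((3/2 - (1 + ¾)*(1 + 0)/14) + 6*2081)/(-39278 - 46065) = ((3/2 - 1/8) + 12486)/(-85343) = ((3/2 - 1/14*7/4) + 12486)*(-1/85343) = ((3/2 - ⅛) + 12486)*(-1/85343) = (11/8 + 12486)*(-1/85343) = (99899/8)*(-1/85343) = -99899/682744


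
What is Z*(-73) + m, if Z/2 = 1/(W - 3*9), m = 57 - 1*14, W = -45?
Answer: 1621/36 ≈ 45.028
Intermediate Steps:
m = 43 (m = 57 - 14 = 43)
Z = -1/36 (Z = 2/(-45 - 3*9) = 2/(-45 - 27) = 2/(-72) = 2*(-1/72) = -1/36 ≈ -0.027778)
Z*(-73) + m = -1/36*(-73) + 43 = 73/36 + 43 = 1621/36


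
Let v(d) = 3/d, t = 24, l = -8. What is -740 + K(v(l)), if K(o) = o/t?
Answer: -47361/64 ≈ -740.02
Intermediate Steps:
K(o) = o/24
-740 + K(v(l)) = -740 + (3/(-8))/24 = -740 + (3*(-⅛))/24 = -740 + (1/24)*(-3/8) = -740 - 1/64 = -47361/64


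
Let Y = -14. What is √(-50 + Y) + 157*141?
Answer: 22137 + 8*I ≈ 22137.0 + 8.0*I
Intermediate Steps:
√(-50 + Y) + 157*141 = √(-50 - 14) + 157*141 = √(-64) + 22137 = 8*I + 22137 = 22137 + 8*I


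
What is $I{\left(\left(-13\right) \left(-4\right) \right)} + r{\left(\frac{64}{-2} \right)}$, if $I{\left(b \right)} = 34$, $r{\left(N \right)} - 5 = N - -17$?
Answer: $24$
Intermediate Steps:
$r{\left(N \right)} = 22 + N$ ($r{\left(N \right)} = 5 + \left(N - -17\right) = 5 + \left(N + 17\right) = 5 + \left(17 + N\right) = 22 + N$)
$I{\left(\left(-13\right) \left(-4\right) \right)} + r{\left(\frac{64}{-2} \right)} = 34 + \left(22 + \frac{64}{-2}\right) = 34 + \left(22 + 64 \left(- \frac{1}{2}\right)\right) = 34 + \left(22 - 32\right) = 34 - 10 = 24$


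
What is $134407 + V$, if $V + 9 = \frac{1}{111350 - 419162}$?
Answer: $\frac{41369317175}{307812} \approx 1.344 \cdot 10^{5}$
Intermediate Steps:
$V = - \frac{2770309}{307812}$ ($V = -9 + \frac{1}{111350 - 419162} = -9 + \frac{1}{-307812} = -9 - \frac{1}{307812} = - \frac{2770309}{307812} \approx -9.0$)
$134407 + V = 134407 - \frac{2770309}{307812} = \frac{41369317175}{307812}$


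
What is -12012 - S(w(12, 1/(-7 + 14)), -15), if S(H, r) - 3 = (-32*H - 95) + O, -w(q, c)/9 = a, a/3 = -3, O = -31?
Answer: -9297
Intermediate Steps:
a = -9 (a = 3*(-3) = -9)
w(q, c) = 81 (w(q, c) = -9*(-9) = 81)
S(H, r) = -123 - 32*H (S(H, r) = 3 + ((-32*H - 95) - 31) = 3 + ((-95 - 32*H) - 31) = 3 + (-126 - 32*H) = -123 - 32*H)
-12012 - S(w(12, 1/(-7 + 14)), -15) = -12012 - (-123 - 32*81) = -12012 - (-123 - 2592) = -12012 - 1*(-2715) = -12012 + 2715 = -9297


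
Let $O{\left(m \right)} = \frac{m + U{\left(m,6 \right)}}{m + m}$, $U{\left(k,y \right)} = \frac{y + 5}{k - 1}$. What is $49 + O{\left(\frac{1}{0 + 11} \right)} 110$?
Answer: $- \frac{14433}{2} \approx -7216.5$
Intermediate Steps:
$U{\left(k,y \right)} = \frac{5 + y}{-1 + k}$
$O{\left(m \right)} = \frac{m + \frac{11}{-1 + m}}{2 m}$ ($O{\left(m \right)} = \frac{m + \frac{5 + 6}{-1 + m}}{m + m} = \frac{m + \frac{1}{-1 + m} 11}{2 m} = \left(m + \frac{11}{-1 + m}\right) \frac{1}{2 m} = \frac{m + \frac{11}{-1 + m}}{2 m}$)
$49 + O{\left(\frac{1}{0 + 11} \right)} 110 = 49 + \frac{11 + \frac{-1 + \frac{1}{0 + 11}}{0 + 11}}{2 \frac{1}{0 + 11} \left(-1 + \frac{1}{0 + 11}\right)} 110 = 49 + \frac{11 + \frac{-1 + \frac{1}{11}}{11}}{2 \cdot \frac{1}{11} \left(-1 + \frac{1}{11}\right)} 110 = 49 + \frac{\frac{1}{\frac{1}{11}} \left(11 + \frac{-1 + \frac{1}{11}}{11}\right)}{2 \left(-1 + \frac{1}{11}\right)} 110 = 49 + \frac{1}{2} \cdot 11 \frac{1}{- \frac{10}{11}} \left(11 + \frac{1}{11} \left(- \frac{10}{11}\right)\right) 110 = 49 + \frac{1}{2} \cdot 11 \left(- \frac{11}{10}\right) \left(11 - \frac{10}{121}\right) 110 = 49 + \frac{1}{2} \cdot 11 \left(- \frac{11}{10}\right) \frac{1321}{121} \cdot 110 = 49 - \frac{14531}{2} = - \frac{14433}{2}$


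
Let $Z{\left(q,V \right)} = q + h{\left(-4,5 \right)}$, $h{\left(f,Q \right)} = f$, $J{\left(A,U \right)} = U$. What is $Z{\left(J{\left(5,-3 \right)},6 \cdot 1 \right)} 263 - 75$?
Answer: $-1916$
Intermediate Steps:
$Z{\left(q,V \right)} = -4 + q$ ($Z{\left(q,V \right)} = q - 4 = -4 + q$)
$Z{\left(J{\left(5,-3 \right)},6 \cdot 1 \right)} 263 - 75 = \left(-4 - 3\right) 263 - 75 = \left(-7\right) 263 - 75 = -1841 - 75 = -1916$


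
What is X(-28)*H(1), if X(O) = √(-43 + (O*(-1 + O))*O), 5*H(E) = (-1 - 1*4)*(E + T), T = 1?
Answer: -6*I*√2531 ≈ -301.85*I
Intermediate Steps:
H(E) = -1 - E (H(E) = ((-1 - 1*4)*(E + 1))/5 = ((-1 - 4)*(1 + E))/5 = (-5*(1 + E))/5 = (-5 - 5*E)/5 = -1 - E)
X(O) = √(-43 + O²*(-1 + O))
X(-28)*H(1) = √(-43 + (-28)³ - 1*(-28)²)*(-1 - 1*1) = √(-43 - 21952 - 1*784)*(-1 - 1) = √(-43 - 21952 - 784)*(-2) = √(-22779)*(-2) = (3*I*√2531)*(-2) = -6*I*√2531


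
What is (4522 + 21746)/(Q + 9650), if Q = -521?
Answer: 8756/3043 ≈ 2.8774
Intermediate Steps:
(4522 + 21746)/(Q + 9650) = (4522 + 21746)/(-521 + 9650) = 26268/9129 = 26268*(1/9129) = 8756/3043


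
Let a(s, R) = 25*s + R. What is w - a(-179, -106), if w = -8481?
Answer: -3900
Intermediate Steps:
a(s, R) = R + 25*s
w - a(-179, -106) = -8481 - (-106 + 25*(-179)) = -8481 - (-106 - 4475) = -8481 - 1*(-4581) = -8481 + 4581 = -3900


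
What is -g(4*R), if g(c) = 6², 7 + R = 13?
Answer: -36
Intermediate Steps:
R = 6 (R = -7 + 13 = 6)
g(c) = 36
-g(4*R) = -1*36 = -36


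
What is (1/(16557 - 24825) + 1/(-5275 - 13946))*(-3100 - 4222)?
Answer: 33545743/26486538 ≈ 1.2665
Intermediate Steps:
(1/(16557 - 24825) + 1/(-5275 - 13946))*(-3100 - 4222) = (1/(-8268) + 1/(-19221))*(-7322) = (-1/8268 - 1/19221)*(-7322) = -9163/52973076*(-7322) = 33545743/26486538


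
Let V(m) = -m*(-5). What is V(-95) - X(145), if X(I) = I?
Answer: -620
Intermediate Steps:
V(m) = 5*m
V(-95) - X(145) = 5*(-95) - 1*145 = -475 - 145 = -620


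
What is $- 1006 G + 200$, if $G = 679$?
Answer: $-682874$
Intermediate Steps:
$- 1006 G + 200 = \left(-1006\right) 679 + 200 = -683074 + 200 = -682874$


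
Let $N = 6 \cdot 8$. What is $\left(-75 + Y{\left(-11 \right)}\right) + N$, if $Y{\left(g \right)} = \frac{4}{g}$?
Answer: $- \frac{301}{11} \approx -27.364$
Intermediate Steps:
$N = 48$
$\left(-75 + Y{\left(-11 \right)}\right) + N = \left(-75 + \frac{4}{-11}\right) + 48 = \left(-75 + 4 \left(- \frac{1}{11}\right)\right) + 48 = \left(-75 - \frac{4}{11}\right) + 48 = - \frac{829}{11} + 48 = - \frac{301}{11}$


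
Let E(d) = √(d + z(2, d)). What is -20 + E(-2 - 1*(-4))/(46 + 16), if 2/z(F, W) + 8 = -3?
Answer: -20 + √55/341 ≈ -19.978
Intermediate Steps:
z(F, W) = -2/11 (z(F, W) = 2/(-8 - 3) = 2/(-11) = 2*(-1/11) = -2/11)
E(d) = √(-2/11 + d) (E(d) = √(d - 2/11) = √(-2/11 + d))
-20 + E(-2 - 1*(-4))/(46 + 16) = -20 + (√(-22 + 121*(-2 - 1*(-4)))/11)/(46 + 16) = -20 + (√(-22 + 121*(-2 + 4))/11)/62 = -20 + (√(-22 + 121*2)/11)*(1/62) = -20 + (√(-22 + 242)/11)*(1/62) = -20 + (√220/11)*(1/62) = -20 + ((2*√55)/11)*(1/62) = -20 + (2*√55/11)*(1/62) = -20 + √55/341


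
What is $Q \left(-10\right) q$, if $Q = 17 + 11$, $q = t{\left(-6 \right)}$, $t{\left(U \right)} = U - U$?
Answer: $0$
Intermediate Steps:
$t{\left(U \right)} = 0$
$q = 0$
$Q = 28$
$Q \left(-10\right) q = 28 \left(-10\right) 0 = \left(-280\right) 0 = 0$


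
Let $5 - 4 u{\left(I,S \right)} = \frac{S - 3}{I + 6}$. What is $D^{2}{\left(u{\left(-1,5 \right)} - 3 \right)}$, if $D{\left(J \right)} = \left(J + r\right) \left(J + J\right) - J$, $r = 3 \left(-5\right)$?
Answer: $\frac{164839921}{40000} \approx 4121.0$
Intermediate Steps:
$r = -15$
$u{\left(I,S \right)} = \frac{5}{4} - \frac{-3 + S}{4 \left(6 + I\right)}$ ($u{\left(I,S \right)} = \frac{5}{4} - \frac{\left(S - 3\right) \frac{1}{I + 6}}{4} = \frac{5}{4} - \frac{\left(-3 + S\right) \frac{1}{6 + I}}{4} = \frac{5}{4} - \frac{\frac{1}{6 + I} \left(-3 + S\right)}{4} = \frac{5}{4} - \frac{-3 + S}{4 \left(6 + I\right)}$)
$D{\left(J \right)} = - J + 2 J \left(-15 + J\right)$ ($D{\left(J \right)} = \left(J - 15\right) \left(J + J\right) - J = \left(-15 + J\right) 2 J - J = 2 J \left(-15 + J\right) - J = - J + 2 J \left(-15 + J\right)$)
$D^{2}{\left(u{\left(-1,5 \right)} - 3 \right)} = \left(\left(\frac{33 - 5 + 5 \left(-1\right)}{4 \left(6 - 1\right)} - 3\right) \left(-31 + 2 \left(\frac{33 - 5 + 5 \left(-1\right)}{4 \left(6 - 1\right)} - 3\right)\right)\right)^{2} = \left(\left(\frac{33 - 5 - 5}{4 \cdot 5} - 3\right) \left(-31 + 2 \left(\frac{33 - 5 - 5}{4 \cdot 5} - 3\right)\right)\right)^{2} = \left(\left(\frac{1}{4} \cdot \frac{1}{5} \cdot 23 - 3\right) \left(-31 + 2 \left(\frac{1}{4} \cdot \frac{1}{5} \cdot 23 - 3\right)\right)\right)^{2} = \left(\left(\frac{23}{20} - 3\right) \left(-31 + 2 \left(\frac{23}{20} - 3\right)\right)\right)^{2} = \left(- \frac{37 \left(-31 + 2 \left(- \frac{37}{20}\right)\right)}{20}\right)^{2} = \left(- \frac{37 \left(-31 - \frac{37}{10}\right)}{20}\right)^{2} = \left(\left(- \frac{37}{20}\right) \left(- \frac{347}{10}\right)\right)^{2} = \left(\frac{12839}{200}\right)^{2} = \frac{164839921}{40000}$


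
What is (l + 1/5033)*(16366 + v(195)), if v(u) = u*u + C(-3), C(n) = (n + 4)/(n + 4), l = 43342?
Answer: 11865086490504/5033 ≈ 2.3575e+9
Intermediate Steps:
C(n) = 1 (C(n) = (4 + n)/(4 + n) = 1)
v(u) = 1 + u**2 (v(u) = u*u + 1 = u**2 + 1 = 1 + u**2)
(l + 1/5033)*(16366 + v(195)) = (43342 + 1/5033)*(16366 + (1 + 195**2)) = (43342 + 1/5033)*(16366 + (1 + 38025)) = 218140287*(16366 + 38026)/5033 = (218140287/5033)*54392 = 11865086490504/5033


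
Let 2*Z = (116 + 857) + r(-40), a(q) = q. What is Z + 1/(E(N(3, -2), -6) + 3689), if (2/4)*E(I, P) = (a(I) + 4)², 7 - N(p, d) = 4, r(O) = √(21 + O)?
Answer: 3684753/7574 + I*√19/2 ≈ 486.5 + 2.1795*I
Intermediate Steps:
N(p, d) = 3 (N(p, d) = 7 - 1*4 = 7 - 4 = 3)
E(I, P) = 2*(4 + I)² (E(I, P) = 2*(I + 4)² = 2*(4 + I)²)
Z = 973/2 + I*√19/2 (Z = ((116 + 857) + √(21 - 40))/2 = (973 + √(-19))/2 = (973 + I*√19)/2 = 973/2 + I*√19/2 ≈ 486.5 + 2.1795*I)
Z + 1/(E(N(3, -2), -6) + 3689) = (973/2 + I*√19/2) + 1/(2*(4 + 3)² + 3689) = (973/2 + I*√19/2) + 1/(2*7² + 3689) = (973/2 + I*√19/2) + 1/(2*49 + 3689) = (973/2 + I*√19/2) + 1/(98 + 3689) = (973/2 + I*√19/2) + 1/3787 = 3684753/7574 + I*√19/2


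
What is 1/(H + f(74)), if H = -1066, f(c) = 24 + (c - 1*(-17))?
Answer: -1/951 ≈ -0.0010515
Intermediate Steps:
f(c) = 41 + c (f(c) = 24 + (c + 17) = 24 + (17 + c) = 41 + c)
1/(H + f(74)) = 1/(-1066 + (41 + 74)) = 1/(-1066 + 115) = 1/(-951) = -1/951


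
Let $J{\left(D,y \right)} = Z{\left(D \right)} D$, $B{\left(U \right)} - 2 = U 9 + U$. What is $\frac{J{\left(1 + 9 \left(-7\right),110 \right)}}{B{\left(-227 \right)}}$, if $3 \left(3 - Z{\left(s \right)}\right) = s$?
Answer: $\frac{2201}{3402} \approx 0.64697$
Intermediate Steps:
$Z{\left(s \right)} = 3 - \frac{s}{3}$
$B{\left(U \right)} = 2 + 10 U$ ($B{\left(U \right)} = 2 + \left(U 9 + U\right) = 2 + \left(9 U + U\right) = 2 + 10 U$)
$J{\left(D,y \right)} = D \left(3 - \frac{D}{3}\right)$ ($J{\left(D,y \right)} = \left(3 - \frac{D}{3}\right) D = D \left(3 - \frac{D}{3}\right)$)
$\frac{J{\left(1 + 9 \left(-7\right),110 \right)}}{B{\left(-227 \right)}} = \frac{\frac{1}{3} \left(1 + 9 \left(-7\right)\right) \left(9 - \left(1 + 9 \left(-7\right)\right)\right)}{2 + 10 \left(-227\right)} = \frac{\frac{1}{3} \left(1 - 63\right) \left(9 - \left(1 - 63\right)\right)}{2 - 2270} = \frac{\frac{1}{3} \left(-62\right) \left(9 - -62\right)}{-2268} = \frac{1}{3} \left(-62\right) \left(9 + 62\right) \left(- \frac{1}{2268}\right) = \frac{1}{3} \left(-62\right) 71 \left(- \frac{1}{2268}\right) = \left(- \frac{4402}{3}\right) \left(- \frac{1}{2268}\right) = \frac{2201}{3402}$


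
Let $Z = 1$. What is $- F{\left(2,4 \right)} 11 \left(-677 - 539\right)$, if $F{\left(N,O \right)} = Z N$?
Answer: $26752$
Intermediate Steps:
$F{\left(N,O \right)} = N$ ($F{\left(N,O \right)} = 1 N = N$)
$- F{\left(2,4 \right)} 11 \left(-677 - 539\right) = \left(-1\right) 2 \cdot 11 \left(-677 - 539\right) = \left(-2\right) 11 \left(-1216\right) = \left(-22\right) \left(-1216\right) = 26752$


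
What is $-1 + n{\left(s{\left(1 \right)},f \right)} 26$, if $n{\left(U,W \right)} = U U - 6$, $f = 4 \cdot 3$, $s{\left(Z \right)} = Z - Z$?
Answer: $-157$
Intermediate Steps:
$s{\left(Z \right)} = 0$
$f = 12$
$n{\left(U,W \right)} = -6 + U^{2}$ ($n{\left(U,W \right)} = U^{2} - 6 = -6 + U^{2}$)
$-1 + n{\left(s{\left(1 \right)},f \right)} 26 = -1 + \left(-6 + 0^{2}\right) 26 = -1 + \left(-6 + 0\right) 26 = -1 - 156 = -157$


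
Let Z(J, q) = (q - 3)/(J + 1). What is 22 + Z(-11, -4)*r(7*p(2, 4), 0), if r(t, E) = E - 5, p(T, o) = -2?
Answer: 37/2 ≈ 18.500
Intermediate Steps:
r(t, E) = -5 + E
Z(J, q) = (-3 + q)/(1 + J)
22 + Z(-11, -4)*r(7*p(2, 4), 0) = 22 + ((-3 - 4)/(1 - 11))*(-5 + 0) = 22 + (-7/(-10))*(-5) = 22 - 1/10*(-7)*(-5) = 22 + (7/10)*(-5) = 22 - 7/2 = 37/2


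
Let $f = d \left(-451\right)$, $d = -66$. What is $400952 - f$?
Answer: $371186$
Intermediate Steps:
$f = 29766$ ($f = \left(-66\right) \left(-451\right) = 29766$)
$400952 - f = 400952 - 29766 = 371186$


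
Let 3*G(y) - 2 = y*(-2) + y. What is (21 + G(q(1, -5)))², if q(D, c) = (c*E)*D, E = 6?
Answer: 9025/9 ≈ 1002.8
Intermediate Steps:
q(D, c) = 6*D*c (q(D, c) = (c*6)*D = (6*c)*D = 6*D*c)
G(y) = ⅔ - y/3 (G(y) = ⅔ + (y*(-2) + y)/3 = ⅔ + (-2*y + y)/3 = ⅔ + (-y)/3 = ⅔ - y/3)
(21 + G(q(1, -5)))² = (21 + (⅔ - 2*(-5)))² = (21 + (⅔ - ⅓*(-30)))² = (21 + (⅔ + 10))² = (21 + 32/3)² = (95/3)² = 9025/9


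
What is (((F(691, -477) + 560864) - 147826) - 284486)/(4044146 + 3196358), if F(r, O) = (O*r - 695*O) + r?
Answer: 131151/7240504 ≈ 0.018114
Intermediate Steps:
F(r, O) = r - 695*O + O*r (F(r, O) = (-695*O + O*r) + r = r - 695*O + O*r)
(((F(691, -477) + 560864) - 147826) - 284486)/(4044146 + 3196358) = ((((691 - 695*(-477) - 477*691) + 560864) - 147826) - 284486)/(4044146 + 3196358) = ((((691 + 331515 - 329607) + 560864) - 147826) - 284486)/7240504 = (((2599 + 560864) - 147826) - 284486)*(1/7240504) = ((563463 - 147826) - 284486)*(1/7240504) = (415637 - 284486)*(1/7240504) = 131151*(1/7240504) = 131151/7240504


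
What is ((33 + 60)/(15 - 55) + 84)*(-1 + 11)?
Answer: 3267/4 ≈ 816.75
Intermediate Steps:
((33 + 60)/(15 - 55) + 84)*(-1 + 11) = (93/(-40) + 84)*10 = (93*(-1/40) + 84)*10 = (-93/40 + 84)*10 = (3267/40)*10 = 3267/4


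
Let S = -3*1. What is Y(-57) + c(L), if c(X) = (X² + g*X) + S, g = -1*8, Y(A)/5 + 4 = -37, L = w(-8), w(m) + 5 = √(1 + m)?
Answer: -150 - 18*I*√7 ≈ -150.0 - 47.624*I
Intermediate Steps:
w(m) = -5 + √(1 + m)
S = -3
L = -5 + I*√7 (L = -5 + √(1 - 8) = -5 + √(-7) = -5 + I*√7 ≈ -5.0 + 2.6458*I)
Y(A) = -205 (Y(A) = -20 + 5*(-37) = -20 - 185 = -205)
g = -8
c(X) = -3 + X² - 8*X (c(X) = (X² - 8*X) - 3 = -3 + X² - 8*X)
Y(-57) + c(L) = -205 + (-3 + (-5 + I*√7)² - 8*(-5 + I*√7)) = -205 + (-3 + (-5 + I*√7)² + (40 - 8*I*√7)) = -205 + (37 + (-5 + I*√7)² - 8*I*√7) = -168 + (-5 + I*√7)² - 8*I*√7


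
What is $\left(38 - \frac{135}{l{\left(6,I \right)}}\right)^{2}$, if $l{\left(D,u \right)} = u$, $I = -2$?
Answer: $\frac{44521}{4} \approx 11130.0$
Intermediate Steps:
$\left(38 - \frac{135}{l{\left(6,I \right)}}\right)^{2} = \left(38 - \frac{135}{-2}\right)^{2} = \left(38 - - \frac{135}{2}\right)^{2} = \left(38 + \frac{135}{2}\right)^{2} = \left(\frac{211}{2}\right)^{2} = \frac{44521}{4}$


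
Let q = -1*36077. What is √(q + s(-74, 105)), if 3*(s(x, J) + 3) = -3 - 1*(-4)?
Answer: I*√324717/3 ≈ 189.95*I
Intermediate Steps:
s(x, J) = -8/3 (s(x, J) = -3 + (-3 - 1*(-4))/3 = -3 + (-3 + 4)/3 = -3 + (⅓)*1 = -3 + ⅓ = -8/3)
q = -36077
√(q + s(-74, 105)) = √(-36077 - 8/3) = √(-108239/3) = I*√324717/3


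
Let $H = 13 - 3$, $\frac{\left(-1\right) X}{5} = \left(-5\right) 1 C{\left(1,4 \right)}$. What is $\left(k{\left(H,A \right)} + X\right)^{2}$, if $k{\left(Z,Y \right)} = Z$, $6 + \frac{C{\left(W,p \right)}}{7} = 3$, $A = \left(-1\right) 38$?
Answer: $265225$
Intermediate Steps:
$A = -38$
$C{\left(W,p \right)} = -21$ ($C{\left(W,p \right)} = -42 + 7 \cdot 3 = -42 + 21 = -21$)
$X = -525$ ($X = - 5 \left(-5\right) 1 \left(-21\right) = - 5 \left(\left(-5\right) \left(-21\right)\right) = \left(-5\right) 105 = -525$)
$H = 10$ ($H = 13 - 3 = 10$)
$\left(k{\left(H,A \right)} + X\right)^{2} = \left(10 - 525\right)^{2} = \left(-515\right)^{2} = 265225$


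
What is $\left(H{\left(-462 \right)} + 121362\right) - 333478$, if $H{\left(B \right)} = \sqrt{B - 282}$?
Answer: $-212116 + 2 i \sqrt{186} \approx -2.1212 \cdot 10^{5} + 27.276 i$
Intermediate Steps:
$H{\left(B \right)} = \sqrt{-282 + B}$
$\left(H{\left(-462 \right)} + 121362\right) - 333478 = \left(\sqrt{-282 - 462} + 121362\right) - 333478 = \left(\sqrt{-744} + 121362\right) - 333478 = \left(2 i \sqrt{186} + 121362\right) - 333478 = \left(121362 + 2 i \sqrt{186}\right) - 333478 = -212116 + 2 i \sqrt{186}$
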